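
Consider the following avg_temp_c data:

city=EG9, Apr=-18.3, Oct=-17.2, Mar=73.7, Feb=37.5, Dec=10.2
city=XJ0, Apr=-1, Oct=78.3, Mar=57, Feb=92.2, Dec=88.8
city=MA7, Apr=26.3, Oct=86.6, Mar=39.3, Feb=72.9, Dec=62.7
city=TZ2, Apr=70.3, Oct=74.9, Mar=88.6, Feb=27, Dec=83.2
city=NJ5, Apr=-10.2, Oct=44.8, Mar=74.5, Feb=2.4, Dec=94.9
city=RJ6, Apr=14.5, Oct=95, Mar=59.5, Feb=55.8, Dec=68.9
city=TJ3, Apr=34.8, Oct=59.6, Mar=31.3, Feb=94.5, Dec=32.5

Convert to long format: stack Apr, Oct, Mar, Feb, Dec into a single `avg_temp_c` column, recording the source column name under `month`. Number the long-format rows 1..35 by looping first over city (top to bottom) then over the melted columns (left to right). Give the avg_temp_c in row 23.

74.5

35 rows total (7 × 5). Row 23: index ⌊(23-1)/5⌋ = 4 into city → NJ5; (23-1) mod 5 = 2 into the melted columns → Mar.
So row 23 is (NJ5, Mar, 74.5); avg_temp_c = 74.5.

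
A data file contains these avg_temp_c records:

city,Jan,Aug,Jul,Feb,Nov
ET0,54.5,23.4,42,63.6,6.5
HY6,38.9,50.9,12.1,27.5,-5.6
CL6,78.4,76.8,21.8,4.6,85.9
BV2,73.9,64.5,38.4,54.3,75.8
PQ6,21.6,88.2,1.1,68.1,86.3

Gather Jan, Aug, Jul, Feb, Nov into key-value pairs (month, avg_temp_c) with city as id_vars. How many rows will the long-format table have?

5 city values × 5 melted columns = 25 rows.

25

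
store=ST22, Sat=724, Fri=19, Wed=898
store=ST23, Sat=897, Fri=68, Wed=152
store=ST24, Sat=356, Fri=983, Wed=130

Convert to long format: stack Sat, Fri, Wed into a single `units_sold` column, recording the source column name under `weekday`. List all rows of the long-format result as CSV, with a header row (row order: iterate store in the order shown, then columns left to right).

Each (store, column) pair becomes one row: 3 × 3 = 9 rows.
For example, (ST22, Sat) → units_sold=724.

store,weekday,units_sold
ST22,Sat,724
ST22,Fri,19
ST22,Wed,898
ST23,Sat,897
ST23,Fri,68
ST23,Wed,152
ST24,Sat,356
ST24,Fri,983
ST24,Wed,130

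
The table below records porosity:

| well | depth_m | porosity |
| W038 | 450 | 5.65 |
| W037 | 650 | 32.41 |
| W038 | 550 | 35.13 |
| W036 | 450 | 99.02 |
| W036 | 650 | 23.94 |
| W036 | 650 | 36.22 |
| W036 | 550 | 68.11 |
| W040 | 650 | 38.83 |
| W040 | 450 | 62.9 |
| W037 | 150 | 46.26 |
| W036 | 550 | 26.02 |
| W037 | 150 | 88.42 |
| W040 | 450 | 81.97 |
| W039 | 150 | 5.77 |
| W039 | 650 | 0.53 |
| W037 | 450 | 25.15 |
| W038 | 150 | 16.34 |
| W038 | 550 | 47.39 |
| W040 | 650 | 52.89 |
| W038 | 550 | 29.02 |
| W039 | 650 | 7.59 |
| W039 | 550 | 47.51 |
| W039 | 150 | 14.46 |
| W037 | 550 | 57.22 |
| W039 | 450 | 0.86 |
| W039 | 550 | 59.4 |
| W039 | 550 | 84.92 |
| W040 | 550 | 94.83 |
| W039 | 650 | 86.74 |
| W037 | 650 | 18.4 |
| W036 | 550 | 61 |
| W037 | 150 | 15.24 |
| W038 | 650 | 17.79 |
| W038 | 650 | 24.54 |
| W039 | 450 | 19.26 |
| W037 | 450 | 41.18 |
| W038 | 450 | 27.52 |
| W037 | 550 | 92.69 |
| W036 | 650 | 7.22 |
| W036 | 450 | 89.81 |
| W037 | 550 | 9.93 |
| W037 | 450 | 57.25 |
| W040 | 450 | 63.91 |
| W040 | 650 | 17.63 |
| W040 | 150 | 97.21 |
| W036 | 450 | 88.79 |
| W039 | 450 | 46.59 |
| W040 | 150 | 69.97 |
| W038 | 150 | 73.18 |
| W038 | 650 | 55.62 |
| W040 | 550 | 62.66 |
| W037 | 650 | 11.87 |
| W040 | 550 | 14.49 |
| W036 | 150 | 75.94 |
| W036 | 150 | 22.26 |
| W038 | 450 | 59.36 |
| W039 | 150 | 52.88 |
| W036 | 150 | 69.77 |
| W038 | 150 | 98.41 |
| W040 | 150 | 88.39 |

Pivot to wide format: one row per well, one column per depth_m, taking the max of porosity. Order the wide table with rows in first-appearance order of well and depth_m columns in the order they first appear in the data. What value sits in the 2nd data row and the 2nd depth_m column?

32.41

With rows in first-appearance order of well, row 2 is well=W037. depth_m columns in first-appearance order: 450, 650, 550, 150; column 2 is 650.
Long rows with well=W037, depth_m=650: max(32.41, 18.4, 11.87) = 32.41.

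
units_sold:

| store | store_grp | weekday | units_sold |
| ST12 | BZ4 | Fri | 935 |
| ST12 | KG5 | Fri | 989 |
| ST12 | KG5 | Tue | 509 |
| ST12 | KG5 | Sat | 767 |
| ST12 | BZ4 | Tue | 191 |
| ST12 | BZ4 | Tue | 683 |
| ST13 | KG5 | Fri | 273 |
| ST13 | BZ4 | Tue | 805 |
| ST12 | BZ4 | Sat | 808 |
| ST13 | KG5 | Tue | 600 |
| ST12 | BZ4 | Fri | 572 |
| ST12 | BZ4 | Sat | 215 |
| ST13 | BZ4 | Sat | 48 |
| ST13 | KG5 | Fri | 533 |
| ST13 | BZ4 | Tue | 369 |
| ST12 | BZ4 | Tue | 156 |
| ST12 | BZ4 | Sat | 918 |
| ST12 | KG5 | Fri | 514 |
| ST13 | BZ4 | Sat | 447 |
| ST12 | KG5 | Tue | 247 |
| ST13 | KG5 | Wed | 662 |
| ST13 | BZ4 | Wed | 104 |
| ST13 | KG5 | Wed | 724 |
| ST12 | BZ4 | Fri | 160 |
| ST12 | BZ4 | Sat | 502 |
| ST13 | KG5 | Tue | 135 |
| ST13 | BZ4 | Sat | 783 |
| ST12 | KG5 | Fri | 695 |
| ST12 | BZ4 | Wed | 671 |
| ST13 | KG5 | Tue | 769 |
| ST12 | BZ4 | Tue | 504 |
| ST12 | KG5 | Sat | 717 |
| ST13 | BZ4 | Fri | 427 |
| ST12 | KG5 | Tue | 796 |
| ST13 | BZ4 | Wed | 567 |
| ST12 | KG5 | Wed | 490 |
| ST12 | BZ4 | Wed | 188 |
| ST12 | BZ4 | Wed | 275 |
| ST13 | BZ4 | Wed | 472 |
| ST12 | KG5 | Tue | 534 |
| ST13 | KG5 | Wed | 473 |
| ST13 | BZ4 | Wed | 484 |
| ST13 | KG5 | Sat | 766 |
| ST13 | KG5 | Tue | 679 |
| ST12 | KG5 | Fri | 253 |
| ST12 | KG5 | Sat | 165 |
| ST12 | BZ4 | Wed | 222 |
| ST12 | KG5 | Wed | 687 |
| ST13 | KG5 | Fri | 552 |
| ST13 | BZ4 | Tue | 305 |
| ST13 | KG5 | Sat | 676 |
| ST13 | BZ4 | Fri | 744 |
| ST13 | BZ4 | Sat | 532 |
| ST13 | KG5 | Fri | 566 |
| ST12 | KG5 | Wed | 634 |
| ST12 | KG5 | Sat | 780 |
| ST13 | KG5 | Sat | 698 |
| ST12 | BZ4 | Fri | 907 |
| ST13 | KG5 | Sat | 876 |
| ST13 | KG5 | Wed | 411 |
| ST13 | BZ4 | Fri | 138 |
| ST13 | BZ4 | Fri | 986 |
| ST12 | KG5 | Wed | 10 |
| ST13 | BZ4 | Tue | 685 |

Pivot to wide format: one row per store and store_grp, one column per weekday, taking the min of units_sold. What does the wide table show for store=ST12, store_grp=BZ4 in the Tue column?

156

Rows with store=ST12, store_grp=BZ4 and weekday=Tue: units_sold values are 191, 683, 156, 504.
min(191, 683, 156, 504) = 156.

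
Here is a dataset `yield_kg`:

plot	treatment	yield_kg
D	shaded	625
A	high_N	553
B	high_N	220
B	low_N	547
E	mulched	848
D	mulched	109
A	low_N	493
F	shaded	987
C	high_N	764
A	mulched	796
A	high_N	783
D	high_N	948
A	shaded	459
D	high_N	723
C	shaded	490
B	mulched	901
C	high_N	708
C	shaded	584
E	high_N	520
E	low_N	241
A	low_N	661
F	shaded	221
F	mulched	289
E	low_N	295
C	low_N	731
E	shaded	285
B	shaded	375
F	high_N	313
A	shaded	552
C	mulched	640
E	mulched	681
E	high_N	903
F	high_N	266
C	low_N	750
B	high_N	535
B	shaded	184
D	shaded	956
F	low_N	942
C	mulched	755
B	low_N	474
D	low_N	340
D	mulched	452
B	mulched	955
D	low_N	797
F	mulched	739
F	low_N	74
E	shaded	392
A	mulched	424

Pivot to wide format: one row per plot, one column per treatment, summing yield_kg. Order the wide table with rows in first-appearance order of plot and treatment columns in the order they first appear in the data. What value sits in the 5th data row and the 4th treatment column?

With rows in first-appearance order of plot, row 5 is plot=F. treatment columns in first-appearance order: shaded, high_N, low_N, mulched; column 4 is mulched.
Long rows with plot=F, treatment=mulched: 289 + 739 = 1028.

1028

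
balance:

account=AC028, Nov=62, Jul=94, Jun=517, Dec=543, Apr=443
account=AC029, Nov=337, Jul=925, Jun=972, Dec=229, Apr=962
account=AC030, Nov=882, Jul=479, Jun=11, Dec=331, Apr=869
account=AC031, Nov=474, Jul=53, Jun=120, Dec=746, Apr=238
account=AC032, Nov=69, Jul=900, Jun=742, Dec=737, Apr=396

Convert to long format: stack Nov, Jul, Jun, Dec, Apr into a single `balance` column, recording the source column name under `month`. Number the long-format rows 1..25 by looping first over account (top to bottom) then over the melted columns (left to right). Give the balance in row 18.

120

25 rows total (5 × 5). Row 18: index ⌊(18-1)/5⌋ = 3 into account → AC031; (18-1) mod 5 = 2 into the melted columns → Jun.
So row 18 is (AC031, Jun, 120); balance = 120.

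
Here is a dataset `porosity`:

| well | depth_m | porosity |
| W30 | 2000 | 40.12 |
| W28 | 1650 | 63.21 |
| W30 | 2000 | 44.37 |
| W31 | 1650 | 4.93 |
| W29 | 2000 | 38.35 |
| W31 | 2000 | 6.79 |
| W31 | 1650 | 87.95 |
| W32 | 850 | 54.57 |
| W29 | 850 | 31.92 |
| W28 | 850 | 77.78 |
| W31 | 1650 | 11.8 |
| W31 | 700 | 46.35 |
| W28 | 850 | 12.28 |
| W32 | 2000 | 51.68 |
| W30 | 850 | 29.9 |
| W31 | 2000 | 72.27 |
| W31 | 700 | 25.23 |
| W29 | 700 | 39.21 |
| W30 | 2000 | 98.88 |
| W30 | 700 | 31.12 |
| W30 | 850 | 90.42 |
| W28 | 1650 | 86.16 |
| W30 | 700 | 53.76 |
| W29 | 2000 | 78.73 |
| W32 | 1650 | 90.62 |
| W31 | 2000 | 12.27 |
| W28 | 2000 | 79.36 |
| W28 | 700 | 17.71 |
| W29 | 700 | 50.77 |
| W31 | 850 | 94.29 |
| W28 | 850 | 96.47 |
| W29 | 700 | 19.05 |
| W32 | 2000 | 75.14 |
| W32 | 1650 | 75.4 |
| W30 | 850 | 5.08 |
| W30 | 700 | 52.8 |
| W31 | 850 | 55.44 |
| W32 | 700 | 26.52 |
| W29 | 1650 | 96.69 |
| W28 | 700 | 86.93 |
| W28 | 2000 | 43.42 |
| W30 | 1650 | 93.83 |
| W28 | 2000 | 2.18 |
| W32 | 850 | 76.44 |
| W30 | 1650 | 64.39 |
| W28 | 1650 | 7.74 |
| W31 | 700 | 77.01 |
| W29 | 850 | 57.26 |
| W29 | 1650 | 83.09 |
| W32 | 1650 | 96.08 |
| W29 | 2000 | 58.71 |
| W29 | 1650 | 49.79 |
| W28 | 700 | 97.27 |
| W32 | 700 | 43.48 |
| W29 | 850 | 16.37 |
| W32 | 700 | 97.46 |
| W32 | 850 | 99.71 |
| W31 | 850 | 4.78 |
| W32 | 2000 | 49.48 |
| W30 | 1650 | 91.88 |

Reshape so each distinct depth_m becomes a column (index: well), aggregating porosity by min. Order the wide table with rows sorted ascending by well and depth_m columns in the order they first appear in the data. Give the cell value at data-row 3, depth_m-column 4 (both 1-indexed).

31.12

With rows sorted ascending by well, row 3 is well=W30. depth_m columns in first-appearance order: 2000, 1650, 850, 700; column 4 is 700.
Long rows with well=W30, depth_m=700: min(31.12, 53.76, 52.8) = 31.12.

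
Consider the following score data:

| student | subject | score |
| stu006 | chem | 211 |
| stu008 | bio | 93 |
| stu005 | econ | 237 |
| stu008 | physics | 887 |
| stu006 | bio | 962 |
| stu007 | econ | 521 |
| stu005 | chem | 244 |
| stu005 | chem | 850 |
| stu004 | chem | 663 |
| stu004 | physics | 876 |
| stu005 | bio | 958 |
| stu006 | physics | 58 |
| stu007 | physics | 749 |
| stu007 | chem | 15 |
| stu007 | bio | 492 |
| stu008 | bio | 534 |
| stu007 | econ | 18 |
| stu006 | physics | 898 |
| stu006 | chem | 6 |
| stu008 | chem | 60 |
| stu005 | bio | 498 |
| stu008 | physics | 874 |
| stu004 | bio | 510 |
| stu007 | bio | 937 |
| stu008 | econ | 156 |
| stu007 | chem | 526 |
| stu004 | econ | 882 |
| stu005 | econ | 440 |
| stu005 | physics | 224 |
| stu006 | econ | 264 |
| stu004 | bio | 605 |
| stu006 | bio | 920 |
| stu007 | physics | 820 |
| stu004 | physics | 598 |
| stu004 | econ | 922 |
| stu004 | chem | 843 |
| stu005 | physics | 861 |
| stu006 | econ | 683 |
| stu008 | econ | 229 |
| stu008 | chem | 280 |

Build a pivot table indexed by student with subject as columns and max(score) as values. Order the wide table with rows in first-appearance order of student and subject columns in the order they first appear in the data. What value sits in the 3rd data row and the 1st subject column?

850

With rows in first-appearance order of student, row 3 is student=stu005. subject columns in first-appearance order: chem, bio, econ, physics; column 1 is chem.
Long rows with student=stu005, subject=chem: max(244, 850) = 850.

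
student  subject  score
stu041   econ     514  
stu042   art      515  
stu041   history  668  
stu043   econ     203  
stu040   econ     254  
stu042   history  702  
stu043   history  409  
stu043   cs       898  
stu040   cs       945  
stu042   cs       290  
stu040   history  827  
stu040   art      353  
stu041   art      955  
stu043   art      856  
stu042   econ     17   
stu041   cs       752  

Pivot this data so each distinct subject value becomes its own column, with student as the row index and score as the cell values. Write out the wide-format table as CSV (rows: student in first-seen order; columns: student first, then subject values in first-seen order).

Columns: student plus the 4 distinct subject values (econ, art, history, cs).
For example, row stu041 column econ takes score=514 from the long row (stu041, econ).

student,econ,art,history,cs
stu041,514,955,668,752
stu042,17,515,702,290
stu043,203,856,409,898
stu040,254,353,827,945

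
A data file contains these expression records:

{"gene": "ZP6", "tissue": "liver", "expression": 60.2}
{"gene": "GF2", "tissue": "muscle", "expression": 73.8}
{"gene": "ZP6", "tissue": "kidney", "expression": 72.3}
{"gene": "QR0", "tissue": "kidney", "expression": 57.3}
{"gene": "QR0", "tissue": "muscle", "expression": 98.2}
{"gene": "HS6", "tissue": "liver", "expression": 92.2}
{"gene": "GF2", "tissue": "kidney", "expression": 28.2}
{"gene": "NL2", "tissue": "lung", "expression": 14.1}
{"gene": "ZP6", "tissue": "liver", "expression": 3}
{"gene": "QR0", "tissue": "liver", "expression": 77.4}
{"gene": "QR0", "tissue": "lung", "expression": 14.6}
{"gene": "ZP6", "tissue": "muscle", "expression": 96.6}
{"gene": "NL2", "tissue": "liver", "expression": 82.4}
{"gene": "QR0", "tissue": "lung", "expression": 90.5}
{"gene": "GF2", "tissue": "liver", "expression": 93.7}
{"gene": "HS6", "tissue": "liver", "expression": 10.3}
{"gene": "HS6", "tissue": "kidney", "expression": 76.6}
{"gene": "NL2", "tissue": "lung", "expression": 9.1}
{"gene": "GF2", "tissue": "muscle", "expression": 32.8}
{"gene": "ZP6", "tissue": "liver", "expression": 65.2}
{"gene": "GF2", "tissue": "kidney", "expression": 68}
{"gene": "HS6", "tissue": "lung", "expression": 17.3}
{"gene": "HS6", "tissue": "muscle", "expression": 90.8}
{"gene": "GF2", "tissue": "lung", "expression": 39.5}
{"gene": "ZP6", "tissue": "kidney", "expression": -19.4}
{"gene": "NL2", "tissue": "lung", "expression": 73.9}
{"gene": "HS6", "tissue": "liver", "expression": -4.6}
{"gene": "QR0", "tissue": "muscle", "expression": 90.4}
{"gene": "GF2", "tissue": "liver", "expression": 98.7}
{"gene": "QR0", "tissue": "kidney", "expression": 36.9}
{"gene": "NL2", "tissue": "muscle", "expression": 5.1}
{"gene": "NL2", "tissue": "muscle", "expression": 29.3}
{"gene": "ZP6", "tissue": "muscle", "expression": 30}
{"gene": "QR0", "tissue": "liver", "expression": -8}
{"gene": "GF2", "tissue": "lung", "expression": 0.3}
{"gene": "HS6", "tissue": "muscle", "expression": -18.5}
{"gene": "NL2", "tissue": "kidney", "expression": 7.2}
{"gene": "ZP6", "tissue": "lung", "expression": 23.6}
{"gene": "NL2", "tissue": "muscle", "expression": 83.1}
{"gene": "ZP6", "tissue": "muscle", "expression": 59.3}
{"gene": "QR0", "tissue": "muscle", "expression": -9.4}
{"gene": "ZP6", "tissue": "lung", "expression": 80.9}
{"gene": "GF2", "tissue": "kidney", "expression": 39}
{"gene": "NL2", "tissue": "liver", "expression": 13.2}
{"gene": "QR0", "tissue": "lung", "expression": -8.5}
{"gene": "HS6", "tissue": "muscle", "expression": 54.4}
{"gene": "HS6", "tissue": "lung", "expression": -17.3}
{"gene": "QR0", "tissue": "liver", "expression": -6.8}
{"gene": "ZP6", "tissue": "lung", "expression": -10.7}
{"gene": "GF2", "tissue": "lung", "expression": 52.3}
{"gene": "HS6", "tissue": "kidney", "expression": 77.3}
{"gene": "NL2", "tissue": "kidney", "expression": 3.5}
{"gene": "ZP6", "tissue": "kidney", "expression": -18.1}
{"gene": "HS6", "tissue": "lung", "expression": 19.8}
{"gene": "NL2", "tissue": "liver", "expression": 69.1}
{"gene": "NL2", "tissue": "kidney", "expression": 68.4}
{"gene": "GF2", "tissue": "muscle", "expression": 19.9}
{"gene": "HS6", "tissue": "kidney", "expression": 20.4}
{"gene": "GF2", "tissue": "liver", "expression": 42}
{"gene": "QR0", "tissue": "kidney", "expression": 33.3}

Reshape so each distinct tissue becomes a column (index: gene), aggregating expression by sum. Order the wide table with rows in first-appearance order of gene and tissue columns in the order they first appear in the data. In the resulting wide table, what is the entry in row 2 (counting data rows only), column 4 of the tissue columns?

92.1

With rows in first-appearance order of gene, row 2 is gene=GF2. tissue columns in first-appearance order: liver, muscle, kidney, lung; column 4 is lung.
Long rows with gene=GF2, tissue=lung: 39.5 + 0.3 + 52.3 = 92.1.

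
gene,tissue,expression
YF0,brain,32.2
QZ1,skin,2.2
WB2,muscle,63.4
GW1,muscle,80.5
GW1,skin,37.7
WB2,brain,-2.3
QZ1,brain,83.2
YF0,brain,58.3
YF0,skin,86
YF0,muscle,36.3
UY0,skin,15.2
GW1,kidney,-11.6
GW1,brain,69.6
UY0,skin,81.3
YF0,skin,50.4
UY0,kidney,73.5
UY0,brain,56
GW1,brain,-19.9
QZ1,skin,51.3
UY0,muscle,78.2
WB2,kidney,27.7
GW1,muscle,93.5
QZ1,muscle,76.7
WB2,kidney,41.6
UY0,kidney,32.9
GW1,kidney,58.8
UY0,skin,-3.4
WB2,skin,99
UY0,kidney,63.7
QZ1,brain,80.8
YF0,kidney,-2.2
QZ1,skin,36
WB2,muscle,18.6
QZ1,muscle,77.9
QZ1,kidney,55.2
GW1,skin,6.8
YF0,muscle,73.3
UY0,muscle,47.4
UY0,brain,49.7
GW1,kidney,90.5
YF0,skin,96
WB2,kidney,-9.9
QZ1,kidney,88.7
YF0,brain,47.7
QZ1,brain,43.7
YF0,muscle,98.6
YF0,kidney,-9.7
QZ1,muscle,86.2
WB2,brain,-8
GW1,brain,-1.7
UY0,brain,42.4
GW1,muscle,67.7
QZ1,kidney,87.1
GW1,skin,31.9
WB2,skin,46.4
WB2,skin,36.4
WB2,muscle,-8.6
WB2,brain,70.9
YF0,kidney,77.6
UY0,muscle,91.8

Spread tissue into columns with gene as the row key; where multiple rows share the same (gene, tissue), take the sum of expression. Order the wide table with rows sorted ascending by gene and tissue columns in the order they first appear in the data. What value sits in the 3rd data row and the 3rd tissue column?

217.4

With rows sorted ascending by gene, row 3 is gene=UY0. tissue columns in first-appearance order: brain, skin, muscle, kidney; column 3 is muscle.
Long rows with gene=UY0, tissue=muscle: 78.2 + 47.4 + 91.8 = 217.4.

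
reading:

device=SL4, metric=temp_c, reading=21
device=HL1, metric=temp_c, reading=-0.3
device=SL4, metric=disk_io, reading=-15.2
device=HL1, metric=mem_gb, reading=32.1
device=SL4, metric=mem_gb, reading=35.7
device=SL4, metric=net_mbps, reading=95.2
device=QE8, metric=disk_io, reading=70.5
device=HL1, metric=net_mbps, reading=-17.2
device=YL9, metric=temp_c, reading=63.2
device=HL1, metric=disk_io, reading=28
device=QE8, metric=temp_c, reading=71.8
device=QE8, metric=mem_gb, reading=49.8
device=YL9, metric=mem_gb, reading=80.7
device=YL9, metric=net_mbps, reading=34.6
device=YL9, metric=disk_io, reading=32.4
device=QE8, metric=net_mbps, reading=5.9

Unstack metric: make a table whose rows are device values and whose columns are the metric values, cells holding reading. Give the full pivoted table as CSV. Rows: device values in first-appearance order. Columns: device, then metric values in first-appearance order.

device,temp_c,disk_io,mem_gb,net_mbps
SL4,21,-15.2,35.7,95.2
HL1,-0.3,28,32.1,-17.2
QE8,71.8,70.5,49.8,5.9
YL9,63.2,32.4,80.7,34.6

Columns: device plus the 4 distinct metric values (temp_c, disk_io, mem_gb, net_mbps).
For example, row SL4 column temp_c takes reading=21 from the long row (SL4, temp_c).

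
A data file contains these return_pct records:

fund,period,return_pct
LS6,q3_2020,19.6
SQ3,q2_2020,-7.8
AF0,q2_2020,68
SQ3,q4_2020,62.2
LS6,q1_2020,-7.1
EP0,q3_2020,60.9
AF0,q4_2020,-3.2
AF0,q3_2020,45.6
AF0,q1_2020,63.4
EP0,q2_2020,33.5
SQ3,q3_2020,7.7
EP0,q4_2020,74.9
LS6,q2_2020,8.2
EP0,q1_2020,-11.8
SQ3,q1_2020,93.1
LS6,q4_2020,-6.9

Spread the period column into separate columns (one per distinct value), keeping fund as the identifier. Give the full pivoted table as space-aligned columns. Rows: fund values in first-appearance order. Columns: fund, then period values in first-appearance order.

fund  q3_2020  q2_2020  q4_2020  q1_2020
LS6   19.6     8.2      -6.9     -7.1   
SQ3   7.7      -7.8     62.2     93.1   
AF0   45.6     68       -3.2     63.4   
EP0   60.9     33.5     74.9     -11.8  

Columns: fund plus the 4 distinct period values (q3_2020, q2_2020, q4_2020, q1_2020).
For example, row LS6 column q3_2020 takes return_pct=19.6 from the long row (LS6, q3_2020).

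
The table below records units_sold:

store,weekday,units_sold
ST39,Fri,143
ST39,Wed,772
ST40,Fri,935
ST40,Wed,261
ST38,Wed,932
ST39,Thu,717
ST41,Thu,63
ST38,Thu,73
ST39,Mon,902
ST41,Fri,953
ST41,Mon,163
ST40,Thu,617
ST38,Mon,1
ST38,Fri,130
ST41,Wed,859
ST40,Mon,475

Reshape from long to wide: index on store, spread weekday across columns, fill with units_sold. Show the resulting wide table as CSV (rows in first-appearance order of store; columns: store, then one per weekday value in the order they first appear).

Columns: store plus the 4 distinct weekday values (Fri, Wed, Thu, Mon).
For example, row ST39 column Fri takes units_sold=143 from the long row (ST39, Fri).

store,Fri,Wed,Thu,Mon
ST39,143,772,717,902
ST40,935,261,617,475
ST38,130,932,73,1
ST41,953,859,63,163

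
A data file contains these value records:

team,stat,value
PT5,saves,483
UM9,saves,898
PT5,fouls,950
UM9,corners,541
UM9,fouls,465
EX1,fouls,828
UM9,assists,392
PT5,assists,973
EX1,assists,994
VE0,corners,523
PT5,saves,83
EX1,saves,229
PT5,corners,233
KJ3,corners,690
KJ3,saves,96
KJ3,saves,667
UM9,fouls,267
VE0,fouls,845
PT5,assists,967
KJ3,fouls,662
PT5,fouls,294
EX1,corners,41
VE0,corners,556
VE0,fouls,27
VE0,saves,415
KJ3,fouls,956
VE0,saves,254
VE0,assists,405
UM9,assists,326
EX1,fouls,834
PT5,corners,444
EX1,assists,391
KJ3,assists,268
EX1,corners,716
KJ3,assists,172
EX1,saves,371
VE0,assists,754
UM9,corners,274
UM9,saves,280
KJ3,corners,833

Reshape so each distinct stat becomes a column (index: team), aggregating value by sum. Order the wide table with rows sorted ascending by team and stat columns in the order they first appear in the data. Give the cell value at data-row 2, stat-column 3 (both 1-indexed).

1523

With rows sorted ascending by team, row 2 is team=KJ3. stat columns in first-appearance order: saves, fouls, corners, assists; column 3 is corners.
Long rows with team=KJ3, stat=corners: 690 + 833 = 1523.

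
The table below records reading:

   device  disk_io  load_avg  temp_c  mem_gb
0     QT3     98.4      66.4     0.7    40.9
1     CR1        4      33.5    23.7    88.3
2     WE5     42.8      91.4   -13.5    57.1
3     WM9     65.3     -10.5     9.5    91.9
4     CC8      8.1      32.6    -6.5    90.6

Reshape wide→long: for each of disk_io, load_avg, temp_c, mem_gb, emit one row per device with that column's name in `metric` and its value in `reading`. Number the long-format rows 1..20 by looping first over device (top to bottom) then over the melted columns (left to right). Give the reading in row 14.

20 rows total (5 × 4). Row 14: index ⌊(14-1)/4⌋ = 3 into device → WM9; (14-1) mod 4 = 1 into the melted columns → load_avg.
So row 14 is (WM9, load_avg, -10.5); reading = -10.5.

-10.5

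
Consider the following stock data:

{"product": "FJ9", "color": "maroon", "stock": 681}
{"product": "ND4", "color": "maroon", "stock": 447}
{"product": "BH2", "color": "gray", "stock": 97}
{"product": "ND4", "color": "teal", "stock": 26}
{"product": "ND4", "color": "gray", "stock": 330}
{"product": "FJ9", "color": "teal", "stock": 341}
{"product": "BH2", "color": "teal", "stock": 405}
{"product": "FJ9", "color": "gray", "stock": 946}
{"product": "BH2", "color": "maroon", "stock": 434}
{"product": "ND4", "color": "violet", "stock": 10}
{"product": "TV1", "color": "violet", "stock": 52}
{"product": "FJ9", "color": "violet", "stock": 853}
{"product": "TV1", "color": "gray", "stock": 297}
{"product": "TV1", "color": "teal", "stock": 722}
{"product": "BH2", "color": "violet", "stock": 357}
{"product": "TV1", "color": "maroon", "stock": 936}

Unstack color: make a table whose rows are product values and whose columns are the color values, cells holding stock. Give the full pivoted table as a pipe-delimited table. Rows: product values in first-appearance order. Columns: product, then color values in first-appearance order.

Columns: product plus the 4 distinct color values (maroon, gray, teal, violet).
For example, row FJ9 column maroon takes stock=681 from the long row (FJ9, maroon).

| product | maroon | gray | teal | violet |
| FJ9 | 681 | 946 | 341 | 853 |
| ND4 | 447 | 330 | 26 | 10 |
| BH2 | 434 | 97 | 405 | 357 |
| TV1 | 936 | 297 | 722 | 52 |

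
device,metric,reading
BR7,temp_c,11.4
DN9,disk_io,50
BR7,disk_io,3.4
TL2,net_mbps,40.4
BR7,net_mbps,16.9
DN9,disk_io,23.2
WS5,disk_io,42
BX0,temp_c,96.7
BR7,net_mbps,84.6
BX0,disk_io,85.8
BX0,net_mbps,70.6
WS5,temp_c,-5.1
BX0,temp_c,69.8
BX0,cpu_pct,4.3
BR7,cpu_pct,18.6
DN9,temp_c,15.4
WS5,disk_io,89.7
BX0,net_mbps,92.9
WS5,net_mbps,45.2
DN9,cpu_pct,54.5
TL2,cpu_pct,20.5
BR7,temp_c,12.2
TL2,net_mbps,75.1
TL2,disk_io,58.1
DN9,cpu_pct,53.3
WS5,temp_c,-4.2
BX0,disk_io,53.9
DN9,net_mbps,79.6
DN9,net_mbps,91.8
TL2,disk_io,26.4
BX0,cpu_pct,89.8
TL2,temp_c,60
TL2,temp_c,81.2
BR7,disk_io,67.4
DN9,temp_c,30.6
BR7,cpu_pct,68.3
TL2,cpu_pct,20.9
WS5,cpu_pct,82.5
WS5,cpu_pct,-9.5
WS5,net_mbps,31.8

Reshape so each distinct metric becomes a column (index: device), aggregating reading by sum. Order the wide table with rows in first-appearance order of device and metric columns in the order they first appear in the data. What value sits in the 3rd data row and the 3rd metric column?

115.5

With rows in first-appearance order of device, row 3 is device=TL2. metric columns in first-appearance order: temp_c, disk_io, net_mbps, cpu_pct; column 3 is net_mbps.
Long rows with device=TL2, metric=net_mbps: 40.4 + 75.1 = 115.5.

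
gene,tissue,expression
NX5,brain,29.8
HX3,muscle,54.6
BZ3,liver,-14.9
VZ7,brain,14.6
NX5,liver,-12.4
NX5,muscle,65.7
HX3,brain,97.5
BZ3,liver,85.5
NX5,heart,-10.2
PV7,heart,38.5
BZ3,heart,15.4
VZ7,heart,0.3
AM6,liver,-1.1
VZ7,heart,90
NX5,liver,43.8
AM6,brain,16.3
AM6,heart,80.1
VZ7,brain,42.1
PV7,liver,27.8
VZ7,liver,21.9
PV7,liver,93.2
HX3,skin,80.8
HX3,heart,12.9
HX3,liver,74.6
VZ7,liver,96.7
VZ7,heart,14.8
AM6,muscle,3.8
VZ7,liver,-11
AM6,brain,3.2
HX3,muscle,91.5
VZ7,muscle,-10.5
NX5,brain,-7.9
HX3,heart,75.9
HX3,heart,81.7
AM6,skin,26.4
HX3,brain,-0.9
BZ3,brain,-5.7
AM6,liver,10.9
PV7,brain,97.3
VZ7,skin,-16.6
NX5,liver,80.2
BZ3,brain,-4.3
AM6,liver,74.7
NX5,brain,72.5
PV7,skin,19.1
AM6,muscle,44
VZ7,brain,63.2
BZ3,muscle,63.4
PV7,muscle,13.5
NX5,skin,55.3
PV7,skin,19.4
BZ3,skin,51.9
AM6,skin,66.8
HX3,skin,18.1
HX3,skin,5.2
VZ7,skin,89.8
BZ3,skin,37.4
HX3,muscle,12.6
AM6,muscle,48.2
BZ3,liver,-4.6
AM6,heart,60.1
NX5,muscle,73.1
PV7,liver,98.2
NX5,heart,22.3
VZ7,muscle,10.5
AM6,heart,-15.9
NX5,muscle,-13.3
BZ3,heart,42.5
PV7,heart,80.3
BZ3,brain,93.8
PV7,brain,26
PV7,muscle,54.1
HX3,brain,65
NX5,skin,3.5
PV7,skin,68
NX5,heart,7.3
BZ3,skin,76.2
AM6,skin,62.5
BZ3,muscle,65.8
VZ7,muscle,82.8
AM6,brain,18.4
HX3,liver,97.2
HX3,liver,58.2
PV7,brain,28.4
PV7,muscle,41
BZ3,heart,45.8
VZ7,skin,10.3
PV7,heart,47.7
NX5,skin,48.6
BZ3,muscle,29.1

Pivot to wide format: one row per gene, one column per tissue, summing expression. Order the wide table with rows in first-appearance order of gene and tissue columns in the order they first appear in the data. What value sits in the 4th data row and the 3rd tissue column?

With rows in first-appearance order of gene, row 4 is gene=VZ7. tissue columns in first-appearance order: brain, muscle, liver, heart, skin; column 3 is liver.
Long rows with gene=VZ7, tissue=liver: 21.9 + 96.7 + -11 = 107.6.

107.6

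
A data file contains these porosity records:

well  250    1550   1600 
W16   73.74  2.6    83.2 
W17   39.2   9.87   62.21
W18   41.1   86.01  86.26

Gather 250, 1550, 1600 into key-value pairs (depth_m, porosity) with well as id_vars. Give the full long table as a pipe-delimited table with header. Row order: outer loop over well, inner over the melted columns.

Each (well, column) pair becomes one row: 3 × 3 = 9 rows.
For example, (W16, 250) → porosity=73.74.

| well | depth_m | porosity |
| W16 | 250 | 73.74 |
| W16 | 1550 | 2.6 |
| W16 | 1600 | 83.2 |
| W17 | 250 | 39.2 |
| W17 | 1550 | 9.87 |
| W17 | 1600 | 62.21 |
| W18 | 250 | 41.1 |
| W18 | 1550 | 86.01 |
| W18 | 1600 | 86.26 |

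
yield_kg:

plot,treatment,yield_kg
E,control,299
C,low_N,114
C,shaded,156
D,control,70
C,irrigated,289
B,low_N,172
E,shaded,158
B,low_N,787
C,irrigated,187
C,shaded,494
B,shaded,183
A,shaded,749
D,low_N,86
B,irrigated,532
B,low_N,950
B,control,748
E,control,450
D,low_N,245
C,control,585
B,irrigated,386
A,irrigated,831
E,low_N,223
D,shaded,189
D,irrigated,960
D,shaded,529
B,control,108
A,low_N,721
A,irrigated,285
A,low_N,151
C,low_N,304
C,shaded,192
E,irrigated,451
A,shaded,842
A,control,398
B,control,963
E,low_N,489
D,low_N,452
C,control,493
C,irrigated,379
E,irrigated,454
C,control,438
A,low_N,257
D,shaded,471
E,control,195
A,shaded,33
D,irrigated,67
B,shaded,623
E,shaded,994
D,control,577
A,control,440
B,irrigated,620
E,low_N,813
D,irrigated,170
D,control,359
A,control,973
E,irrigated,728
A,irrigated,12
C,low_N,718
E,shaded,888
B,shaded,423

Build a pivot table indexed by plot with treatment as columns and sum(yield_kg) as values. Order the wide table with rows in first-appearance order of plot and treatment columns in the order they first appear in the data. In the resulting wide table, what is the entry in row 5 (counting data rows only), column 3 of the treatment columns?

1624

With rows in first-appearance order of plot, row 5 is plot=A. treatment columns in first-appearance order: control, low_N, shaded, irrigated; column 3 is shaded.
Long rows with plot=A, treatment=shaded: 749 + 842 + 33 = 1624.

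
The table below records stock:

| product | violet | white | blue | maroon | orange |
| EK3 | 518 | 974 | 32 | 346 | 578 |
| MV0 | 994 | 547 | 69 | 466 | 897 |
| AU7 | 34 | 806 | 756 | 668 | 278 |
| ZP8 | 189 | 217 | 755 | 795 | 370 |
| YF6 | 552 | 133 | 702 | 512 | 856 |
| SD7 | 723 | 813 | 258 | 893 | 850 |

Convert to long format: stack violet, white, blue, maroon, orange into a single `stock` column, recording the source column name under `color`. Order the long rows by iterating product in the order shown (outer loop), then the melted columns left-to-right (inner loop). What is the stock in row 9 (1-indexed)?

30 rows total (6 × 5). Row 9: index ⌊(9-1)/5⌋ = 1 into product → MV0; (9-1) mod 5 = 3 into the melted columns → maroon.
So row 9 is (MV0, maroon, 466); stock = 466.

466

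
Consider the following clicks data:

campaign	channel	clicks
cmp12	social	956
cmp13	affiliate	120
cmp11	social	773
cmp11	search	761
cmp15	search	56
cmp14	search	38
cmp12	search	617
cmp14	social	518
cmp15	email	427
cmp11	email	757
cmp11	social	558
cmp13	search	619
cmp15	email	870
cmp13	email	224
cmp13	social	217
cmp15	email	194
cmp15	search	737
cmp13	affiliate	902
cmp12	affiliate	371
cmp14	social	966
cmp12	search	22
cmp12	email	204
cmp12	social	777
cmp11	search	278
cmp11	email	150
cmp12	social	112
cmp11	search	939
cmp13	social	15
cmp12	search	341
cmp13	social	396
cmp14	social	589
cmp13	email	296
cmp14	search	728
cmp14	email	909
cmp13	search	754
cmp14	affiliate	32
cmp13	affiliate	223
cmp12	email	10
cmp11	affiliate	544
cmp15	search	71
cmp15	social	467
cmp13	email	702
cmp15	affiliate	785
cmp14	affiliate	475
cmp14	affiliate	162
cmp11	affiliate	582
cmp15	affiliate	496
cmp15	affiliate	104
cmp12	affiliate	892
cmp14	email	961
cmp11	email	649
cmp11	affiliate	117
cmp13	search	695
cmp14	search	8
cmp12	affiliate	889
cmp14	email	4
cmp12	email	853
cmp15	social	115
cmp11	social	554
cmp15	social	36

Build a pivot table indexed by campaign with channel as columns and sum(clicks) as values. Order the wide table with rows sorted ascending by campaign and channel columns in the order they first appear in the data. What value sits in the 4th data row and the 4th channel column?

With rows sorted ascending by campaign, row 4 is campaign=cmp14. channel columns in first-appearance order: social, affiliate, search, email; column 4 is email.
Long rows with campaign=cmp14, channel=email: 909 + 961 + 4 = 1874.

1874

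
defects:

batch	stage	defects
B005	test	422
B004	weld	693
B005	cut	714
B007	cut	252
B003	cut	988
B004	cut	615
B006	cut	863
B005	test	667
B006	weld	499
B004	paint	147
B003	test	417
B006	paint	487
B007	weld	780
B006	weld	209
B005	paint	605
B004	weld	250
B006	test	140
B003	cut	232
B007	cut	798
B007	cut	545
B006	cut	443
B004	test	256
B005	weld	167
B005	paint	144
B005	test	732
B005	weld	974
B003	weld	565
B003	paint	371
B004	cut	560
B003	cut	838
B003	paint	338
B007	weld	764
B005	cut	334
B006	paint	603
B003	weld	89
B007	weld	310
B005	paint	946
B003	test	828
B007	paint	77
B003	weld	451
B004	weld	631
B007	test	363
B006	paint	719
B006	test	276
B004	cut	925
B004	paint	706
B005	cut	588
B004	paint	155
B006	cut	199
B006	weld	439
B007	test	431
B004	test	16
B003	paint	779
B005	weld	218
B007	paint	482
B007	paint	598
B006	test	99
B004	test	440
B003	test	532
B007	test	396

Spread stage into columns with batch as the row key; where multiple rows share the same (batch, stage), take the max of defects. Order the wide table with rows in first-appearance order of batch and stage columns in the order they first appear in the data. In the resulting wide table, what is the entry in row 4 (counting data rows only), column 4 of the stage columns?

With rows in first-appearance order of batch, row 4 is batch=B003. stage columns in first-appearance order: test, weld, cut, paint; column 4 is paint.
Long rows with batch=B003, stage=paint: max(371, 338, 779) = 779.

779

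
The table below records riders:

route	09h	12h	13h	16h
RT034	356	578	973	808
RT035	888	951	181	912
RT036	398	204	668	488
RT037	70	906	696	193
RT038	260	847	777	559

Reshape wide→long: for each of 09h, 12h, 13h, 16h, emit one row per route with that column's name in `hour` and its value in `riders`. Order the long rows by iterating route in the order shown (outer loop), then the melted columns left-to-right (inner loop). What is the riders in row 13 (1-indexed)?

20 rows total (5 × 4). Row 13: index ⌊(13-1)/4⌋ = 3 into route → RT037; (13-1) mod 4 = 0 into the melted columns → 09h.
So row 13 is (RT037, 09h, 70); riders = 70.

70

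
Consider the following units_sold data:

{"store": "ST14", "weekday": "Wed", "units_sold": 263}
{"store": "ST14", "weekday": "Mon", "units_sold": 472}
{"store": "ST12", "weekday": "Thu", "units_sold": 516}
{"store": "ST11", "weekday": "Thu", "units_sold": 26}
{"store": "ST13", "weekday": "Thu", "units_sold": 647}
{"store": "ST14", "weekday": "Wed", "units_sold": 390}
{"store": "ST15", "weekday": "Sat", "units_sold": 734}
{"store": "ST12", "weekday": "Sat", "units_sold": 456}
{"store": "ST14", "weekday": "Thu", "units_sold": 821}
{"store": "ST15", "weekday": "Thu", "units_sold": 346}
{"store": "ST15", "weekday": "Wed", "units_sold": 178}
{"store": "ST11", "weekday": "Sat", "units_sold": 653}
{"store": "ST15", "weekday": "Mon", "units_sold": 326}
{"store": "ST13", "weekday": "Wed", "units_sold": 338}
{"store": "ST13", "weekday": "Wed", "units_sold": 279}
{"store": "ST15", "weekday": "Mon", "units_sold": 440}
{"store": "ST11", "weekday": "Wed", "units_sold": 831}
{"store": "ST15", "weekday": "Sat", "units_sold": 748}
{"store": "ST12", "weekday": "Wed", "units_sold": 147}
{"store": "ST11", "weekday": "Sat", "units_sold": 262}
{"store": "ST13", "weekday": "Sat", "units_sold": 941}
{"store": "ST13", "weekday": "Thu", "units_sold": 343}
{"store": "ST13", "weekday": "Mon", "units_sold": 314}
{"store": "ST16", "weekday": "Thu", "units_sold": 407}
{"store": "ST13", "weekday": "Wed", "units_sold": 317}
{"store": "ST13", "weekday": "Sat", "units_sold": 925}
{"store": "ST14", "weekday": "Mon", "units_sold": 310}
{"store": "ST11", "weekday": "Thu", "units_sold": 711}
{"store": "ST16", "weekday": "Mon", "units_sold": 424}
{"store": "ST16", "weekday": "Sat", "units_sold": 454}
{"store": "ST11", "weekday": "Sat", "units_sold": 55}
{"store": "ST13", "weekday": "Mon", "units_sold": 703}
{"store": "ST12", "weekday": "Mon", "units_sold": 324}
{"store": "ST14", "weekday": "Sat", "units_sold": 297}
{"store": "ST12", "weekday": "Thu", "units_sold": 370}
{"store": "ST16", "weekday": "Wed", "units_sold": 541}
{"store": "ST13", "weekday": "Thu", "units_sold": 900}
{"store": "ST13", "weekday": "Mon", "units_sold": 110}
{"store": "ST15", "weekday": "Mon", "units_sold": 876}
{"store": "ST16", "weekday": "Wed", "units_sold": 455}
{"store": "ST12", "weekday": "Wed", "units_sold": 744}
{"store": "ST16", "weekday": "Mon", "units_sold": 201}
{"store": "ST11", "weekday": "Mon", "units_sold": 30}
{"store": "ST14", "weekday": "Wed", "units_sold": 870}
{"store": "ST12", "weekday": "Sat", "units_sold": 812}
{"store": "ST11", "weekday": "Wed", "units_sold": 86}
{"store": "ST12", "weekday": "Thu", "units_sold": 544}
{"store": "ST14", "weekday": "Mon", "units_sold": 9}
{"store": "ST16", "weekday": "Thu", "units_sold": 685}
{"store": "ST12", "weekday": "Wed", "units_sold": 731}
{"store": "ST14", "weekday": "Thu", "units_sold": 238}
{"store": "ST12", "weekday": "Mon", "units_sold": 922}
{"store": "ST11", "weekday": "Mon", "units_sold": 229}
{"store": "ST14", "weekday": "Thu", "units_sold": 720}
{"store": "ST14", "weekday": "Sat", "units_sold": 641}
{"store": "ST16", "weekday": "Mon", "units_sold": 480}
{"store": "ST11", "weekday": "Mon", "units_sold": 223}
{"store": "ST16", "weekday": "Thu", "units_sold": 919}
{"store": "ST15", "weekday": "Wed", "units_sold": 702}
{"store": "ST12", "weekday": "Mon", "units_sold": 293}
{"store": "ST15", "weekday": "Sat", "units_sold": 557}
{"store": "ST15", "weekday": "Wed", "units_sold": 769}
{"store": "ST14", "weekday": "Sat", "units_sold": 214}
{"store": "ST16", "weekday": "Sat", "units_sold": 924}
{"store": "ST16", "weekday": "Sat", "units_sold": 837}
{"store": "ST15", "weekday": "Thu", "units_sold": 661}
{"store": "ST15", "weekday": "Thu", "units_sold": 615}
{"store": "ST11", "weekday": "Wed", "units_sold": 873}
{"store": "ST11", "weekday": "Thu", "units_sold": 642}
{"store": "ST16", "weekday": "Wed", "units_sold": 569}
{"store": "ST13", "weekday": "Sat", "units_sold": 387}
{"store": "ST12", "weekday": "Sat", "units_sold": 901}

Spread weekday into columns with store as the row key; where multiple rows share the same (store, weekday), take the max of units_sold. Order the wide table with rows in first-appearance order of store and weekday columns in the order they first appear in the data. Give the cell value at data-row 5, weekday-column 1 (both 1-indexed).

With rows in first-appearance order of store, row 5 is store=ST15. weekday columns in first-appearance order: Wed, Mon, Thu, Sat; column 1 is Wed.
Long rows with store=ST15, weekday=Wed: max(178, 702, 769) = 769.

769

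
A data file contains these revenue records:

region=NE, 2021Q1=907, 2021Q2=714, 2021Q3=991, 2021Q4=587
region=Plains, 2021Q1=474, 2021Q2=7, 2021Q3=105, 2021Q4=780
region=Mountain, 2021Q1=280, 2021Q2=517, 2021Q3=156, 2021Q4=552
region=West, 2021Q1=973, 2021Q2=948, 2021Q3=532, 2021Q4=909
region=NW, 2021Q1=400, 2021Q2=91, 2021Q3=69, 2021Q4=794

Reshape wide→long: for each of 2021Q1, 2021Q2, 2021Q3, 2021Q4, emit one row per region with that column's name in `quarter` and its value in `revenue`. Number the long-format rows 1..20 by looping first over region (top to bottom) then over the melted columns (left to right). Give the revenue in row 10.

517

20 rows total (5 × 4). Row 10: index ⌊(10-1)/4⌋ = 2 into region → Mountain; (10-1) mod 4 = 1 into the melted columns → 2021Q2.
So row 10 is (Mountain, 2021Q2, 517); revenue = 517.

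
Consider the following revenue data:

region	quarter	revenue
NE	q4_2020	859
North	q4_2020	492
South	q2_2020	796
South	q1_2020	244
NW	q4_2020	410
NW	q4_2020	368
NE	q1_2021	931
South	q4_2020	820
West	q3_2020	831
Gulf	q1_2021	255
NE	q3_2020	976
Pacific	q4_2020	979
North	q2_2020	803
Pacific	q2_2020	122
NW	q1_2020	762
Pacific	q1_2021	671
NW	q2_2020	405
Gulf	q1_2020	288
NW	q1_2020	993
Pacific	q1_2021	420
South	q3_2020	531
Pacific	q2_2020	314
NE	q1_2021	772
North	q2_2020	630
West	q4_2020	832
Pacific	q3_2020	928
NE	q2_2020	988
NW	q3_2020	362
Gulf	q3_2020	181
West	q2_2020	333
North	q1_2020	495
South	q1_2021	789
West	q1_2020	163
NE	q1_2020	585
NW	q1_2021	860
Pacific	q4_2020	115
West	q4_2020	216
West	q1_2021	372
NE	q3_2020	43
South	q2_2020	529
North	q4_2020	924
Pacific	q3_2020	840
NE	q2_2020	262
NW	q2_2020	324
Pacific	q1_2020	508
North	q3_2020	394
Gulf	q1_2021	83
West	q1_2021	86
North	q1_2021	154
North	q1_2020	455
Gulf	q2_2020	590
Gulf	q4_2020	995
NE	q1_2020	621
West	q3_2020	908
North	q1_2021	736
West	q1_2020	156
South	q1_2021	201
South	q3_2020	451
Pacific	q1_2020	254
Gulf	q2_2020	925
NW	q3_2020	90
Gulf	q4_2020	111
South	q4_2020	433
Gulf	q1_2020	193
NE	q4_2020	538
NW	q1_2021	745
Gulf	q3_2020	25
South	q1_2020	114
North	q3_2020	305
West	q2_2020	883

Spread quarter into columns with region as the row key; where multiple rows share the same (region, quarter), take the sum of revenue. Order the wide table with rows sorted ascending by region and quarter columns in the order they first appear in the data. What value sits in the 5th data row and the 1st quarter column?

With rows sorted ascending by region, row 5 is region=Pacific. quarter columns in first-appearance order: q4_2020, q2_2020, q1_2020, q1_2021, q3_2020; column 1 is q4_2020.
Long rows with region=Pacific, quarter=q4_2020: 979 + 115 = 1094.

1094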